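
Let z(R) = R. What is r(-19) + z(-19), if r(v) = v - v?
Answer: -19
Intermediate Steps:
r(v) = 0
r(-19) + z(-19) = 0 - 19 = -19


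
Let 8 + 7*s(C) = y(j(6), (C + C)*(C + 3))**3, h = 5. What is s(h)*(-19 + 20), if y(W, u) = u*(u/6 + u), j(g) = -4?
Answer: 11239423999784/189 ≈ 5.9468e+10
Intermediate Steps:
y(W, u) = 7*u**2/6 (y(W, u) = u*(u*(1/6) + u) = u*(u/6 + u) = u*(7*u/6) = 7*u**2/6)
s(C) = -8/7 + 392*C**6*(3 + C)**6/27 (s(C) = -8/7 + (7*((C + C)*(C + 3))**2/6)**3/7 = -8/7 + (7*((2*C)*(3 + C))**2/6)**3/7 = -8/7 + (7*(2*C*(3 + C))**2/6)**3/7 = -8/7 + (7*(4*C**2*(3 + C)**2)/6)**3/7 = -8/7 + (14*C**2*(3 + C)**2/3)**3/7 = -8/7 + (2744*C**6*(3 + C)**6/27)/7 = -8/7 + 392*C**6*(3 + C)**6/27)
s(h)*(-19 + 20) = (-8/7 + (392/27)*5**6*(3 + 5)**6)*(-19 + 20) = (-8/7 + (392/27)*15625*8**6)*1 = (-8/7 + (392/27)*15625*262144)*1 = (-8/7 + 1605632000000/27)*1 = (11239423999784/189)*1 = 11239423999784/189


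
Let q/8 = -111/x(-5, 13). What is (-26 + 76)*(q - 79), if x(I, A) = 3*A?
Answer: -66150/13 ≈ -5088.5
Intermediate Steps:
q = -296/13 (q = 8*(-111/(3*13)) = 8*(-111/39) = 8*(-111*1/39) = 8*(-37/13) = -296/13 ≈ -22.769)
(-26 + 76)*(q - 79) = (-26 + 76)*(-296/13 - 79) = 50*(-1323/13) = -66150/13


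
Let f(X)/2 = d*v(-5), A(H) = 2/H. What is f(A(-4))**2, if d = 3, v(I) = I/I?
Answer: 36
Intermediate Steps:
v(I) = 1
f(X) = 6 (f(X) = 2*(3*1) = 2*3 = 6)
f(A(-4))**2 = 6**2 = 36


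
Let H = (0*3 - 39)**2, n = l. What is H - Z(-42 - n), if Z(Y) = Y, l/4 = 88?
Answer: 1915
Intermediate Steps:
l = 352 (l = 4*88 = 352)
n = 352
H = 1521 (H = (0 - 39)**2 = (-39)**2 = 1521)
H - Z(-42 - n) = 1521 - (-42 - 1*352) = 1521 - (-42 - 352) = 1521 - 1*(-394) = 1521 + 394 = 1915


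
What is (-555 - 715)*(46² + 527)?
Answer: -3356610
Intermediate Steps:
(-555 - 715)*(46² + 527) = -1270*(2116 + 527) = -1270*2643 = -3356610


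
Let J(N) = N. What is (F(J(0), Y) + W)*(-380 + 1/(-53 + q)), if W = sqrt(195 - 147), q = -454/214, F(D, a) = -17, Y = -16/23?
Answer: 38102899/5898 - 4482694*sqrt(3)/2949 ≈ 3827.5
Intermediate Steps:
Y = -16/23 (Y = -16*1/23 = -16/23 ≈ -0.69565)
q = -227/107 (q = -454*1/214 = -227/107 ≈ -2.1215)
W = 4*sqrt(3) (W = sqrt(48) = 4*sqrt(3) ≈ 6.9282)
(F(J(0), Y) + W)*(-380 + 1/(-53 + q)) = (-17 + 4*sqrt(3))*(-380 + 1/(-53 - 227/107)) = (-17 + 4*sqrt(3))*(-380 + 1/(-5898/107)) = (-17 + 4*sqrt(3))*(-380 - 107/5898) = (-17 + 4*sqrt(3))*(-2241347/5898) = 38102899/5898 - 4482694*sqrt(3)/2949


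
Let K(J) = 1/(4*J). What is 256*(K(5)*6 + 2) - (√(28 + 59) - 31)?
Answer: 3099/5 - √87 ≈ 610.47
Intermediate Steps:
K(J) = 1/(4*J)
256*(K(5)*6 + 2) - (√(28 + 59) - 31) = 256*(((¼)/5)*6 + 2) - (√(28 + 59) - 31) = 256*(((¼)*(⅕))*6 + 2) - (√87 - 31) = 256*((1/20)*6 + 2) - (-31 + √87) = 256*(3/10 + 2) + (31 - √87) = 256*(23/10) + (31 - √87) = 2944/5 + (31 - √87) = 3099/5 - √87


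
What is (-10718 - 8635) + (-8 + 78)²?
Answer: -14453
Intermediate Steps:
(-10718 - 8635) + (-8 + 78)² = -19353 + 70² = -19353 + 4900 = -14453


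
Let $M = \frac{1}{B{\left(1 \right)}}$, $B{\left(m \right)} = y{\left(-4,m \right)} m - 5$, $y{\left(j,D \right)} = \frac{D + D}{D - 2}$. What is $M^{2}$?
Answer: $\frac{1}{49} \approx 0.020408$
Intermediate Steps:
$y{\left(j,D \right)} = \frac{2 D}{-2 + D}$
$B{\left(m \right)} = -5 + \frac{2 m^{2}}{-2 + m}$ ($B{\left(m \right)} = \frac{2 m}{-2 + m} m - 5 = \frac{2 m^{2}}{-2 + m} - 5 = -5 + \frac{2 m^{2}}{-2 + m}$)
$M = - \frac{1}{7}$ ($M = \frac{1}{\frac{1}{-2 + 1} \left(10 - 5 + 2 \cdot 1^{2}\right)} = \frac{1}{\frac{1}{-1} \left(10 - 5 + 2 \cdot 1\right)} = \frac{1}{\left(-1\right) \left(10 - 5 + 2\right)} = \frac{1}{\left(-1\right) 7} = \frac{1}{-7} = - \frac{1}{7} \approx -0.14286$)
$M^{2} = \left(- \frac{1}{7}\right)^{2} = \frac{1}{49}$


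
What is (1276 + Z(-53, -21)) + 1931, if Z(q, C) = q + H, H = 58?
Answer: 3212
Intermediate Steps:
Z(q, C) = 58 + q (Z(q, C) = q + 58 = 58 + q)
(1276 + Z(-53, -21)) + 1931 = (1276 + (58 - 53)) + 1931 = (1276 + 5) + 1931 = 1281 + 1931 = 3212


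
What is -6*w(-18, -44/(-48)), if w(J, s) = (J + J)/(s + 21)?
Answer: 2592/263 ≈ 9.8555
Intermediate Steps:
w(J, s) = 2*J/(21 + s) (w(J, s) = (2*J)/(21 + s) = 2*J/(21 + s))
-6*w(-18, -44/(-48)) = -12*(-18)/(21 - 44/(-48)) = -12*(-18)/(21 - 44*(-1/48)) = -12*(-18)/(21 + 11/12) = -12*(-18)/263/12 = -12*(-18)*12/263 = -6*(-432/263) = 2592/263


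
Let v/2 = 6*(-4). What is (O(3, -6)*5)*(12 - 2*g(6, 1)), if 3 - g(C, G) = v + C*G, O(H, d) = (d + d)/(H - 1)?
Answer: 2340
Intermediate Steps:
v = -48 (v = 2*(6*(-4)) = 2*(-24) = -48)
O(H, d) = 2*d/(-1 + H) (O(H, d) = (2*d)/(-1 + H) = 2*d/(-1 + H))
g(C, G) = 51 - C*G (g(C, G) = 3 - (-48 + C*G) = 3 + (48 - C*G) = 51 - C*G)
(O(3, -6)*5)*(12 - 2*g(6, 1)) = ((2*(-6)/(-1 + 3))*5)*(12 - 2*(51 - 1*6*1)) = ((2*(-6)/2)*5)*(12 - 2*(51 - 6)) = ((2*(-6)*(½))*5)*(12 - 2*45) = (-6*5)*(12 - 90) = -30*(-78) = 2340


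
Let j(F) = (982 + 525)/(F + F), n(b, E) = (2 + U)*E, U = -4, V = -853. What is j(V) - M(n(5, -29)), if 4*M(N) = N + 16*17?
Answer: -71126/853 ≈ -83.383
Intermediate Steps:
n(b, E) = -2*E (n(b, E) = (2 - 4)*E = -2*E)
M(N) = 68 + N/4 (M(N) = (N + 16*17)/4 = (N + 272)/4 = (272 + N)/4 = 68 + N/4)
j(F) = 1507/(2*F) (j(F) = 1507/((2*F)) = 1507*(1/(2*F)) = 1507/(2*F))
j(V) - M(n(5, -29)) = (1507/2)/(-853) - (68 + (-2*(-29))/4) = (1507/2)*(-1/853) - (68 + (¼)*58) = -1507/1706 - (68 + 29/2) = -1507/1706 - 1*165/2 = -1507/1706 - 165/2 = -71126/853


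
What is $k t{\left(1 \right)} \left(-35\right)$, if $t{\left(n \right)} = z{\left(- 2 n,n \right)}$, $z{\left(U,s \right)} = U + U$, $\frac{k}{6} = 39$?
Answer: $32760$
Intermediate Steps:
$k = 234$ ($k = 6 \cdot 39 = 234$)
$z{\left(U,s \right)} = 2 U$
$t{\left(n \right)} = - 4 n$ ($t{\left(n \right)} = 2 \left(- 2 n\right) = - 4 n$)
$k t{\left(1 \right)} \left(-35\right) = 234 \left(\left(-4\right) 1\right) \left(-35\right) = 234 \left(-4\right) \left(-35\right) = \left(-936\right) \left(-35\right) = 32760$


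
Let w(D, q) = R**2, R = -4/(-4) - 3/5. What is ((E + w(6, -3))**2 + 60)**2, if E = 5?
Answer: 2931247881/390625 ≈ 7504.0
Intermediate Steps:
R = 2/5 (R = -4*(-1/4) - 3*1/5 = 1 - 3/5 = 2/5 ≈ 0.40000)
w(D, q) = 4/25 (w(D, q) = (2/5)**2 = 4/25)
((E + w(6, -3))**2 + 60)**2 = ((5 + 4/25)**2 + 60)**2 = ((129/25)**2 + 60)**2 = (16641/625 + 60)**2 = (54141/625)**2 = 2931247881/390625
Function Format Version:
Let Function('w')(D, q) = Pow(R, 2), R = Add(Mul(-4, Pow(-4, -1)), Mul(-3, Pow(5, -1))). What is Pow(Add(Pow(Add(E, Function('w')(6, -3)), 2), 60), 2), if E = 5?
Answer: Rational(2931247881, 390625) ≈ 7504.0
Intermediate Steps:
R = Rational(2, 5) (R = Add(Mul(-4, Rational(-1, 4)), Mul(-3, Rational(1, 5))) = Add(1, Rational(-3, 5)) = Rational(2, 5) ≈ 0.40000)
Function('w')(D, q) = Rational(4, 25) (Function('w')(D, q) = Pow(Rational(2, 5), 2) = Rational(4, 25))
Pow(Add(Pow(Add(E, Function('w')(6, -3)), 2), 60), 2) = Pow(Add(Pow(Add(5, Rational(4, 25)), 2), 60), 2) = Pow(Add(Pow(Rational(129, 25), 2), 60), 2) = Pow(Add(Rational(16641, 625), 60), 2) = Pow(Rational(54141, 625), 2) = Rational(2931247881, 390625)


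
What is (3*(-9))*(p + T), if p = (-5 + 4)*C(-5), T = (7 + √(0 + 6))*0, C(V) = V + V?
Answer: -270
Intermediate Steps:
C(V) = 2*V
T = 0 (T = (7 + √6)*0 = 0)
p = 10 (p = (-5 + 4)*(2*(-5)) = -1*(-10) = 10)
(3*(-9))*(p + T) = (3*(-9))*(10 + 0) = -27*10 = -270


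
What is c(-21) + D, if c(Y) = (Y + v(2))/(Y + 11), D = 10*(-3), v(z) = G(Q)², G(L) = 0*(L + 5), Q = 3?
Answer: -279/10 ≈ -27.900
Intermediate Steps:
G(L) = 0 (G(L) = 0*(5 + L) = 0)
v(z) = 0 (v(z) = 0² = 0)
D = -30
c(Y) = Y/(11 + Y) (c(Y) = (Y + 0)/(Y + 11) = Y/(11 + Y))
c(-21) + D = -21/(11 - 21) - 30 = -21/(-10) - 30 = -21*(-⅒) - 30 = 21/10 - 30 = -279/10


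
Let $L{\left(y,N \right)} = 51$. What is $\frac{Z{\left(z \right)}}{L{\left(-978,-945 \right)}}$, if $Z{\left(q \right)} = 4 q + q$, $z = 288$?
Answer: $\frac{480}{17} \approx 28.235$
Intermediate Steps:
$Z{\left(q \right)} = 5 q$
$\frac{Z{\left(z \right)}}{L{\left(-978,-945 \right)}} = \frac{5 \cdot 288}{51} = 1440 \cdot \frac{1}{51} = \frac{480}{17}$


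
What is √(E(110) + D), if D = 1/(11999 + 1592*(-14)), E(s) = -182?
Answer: I*√19267171111/10289 ≈ 13.491*I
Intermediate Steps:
D = -1/10289 (D = 1/(11999 - 22288) = 1/(-10289) = -1/10289 ≈ -9.7191e-5)
√(E(110) + D) = √(-182 - 1/10289) = √(-1872599/10289) = I*√19267171111/10289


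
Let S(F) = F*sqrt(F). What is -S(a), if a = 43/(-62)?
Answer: 43*I*sqrt(2666)/3844 ≈ 0.57758*I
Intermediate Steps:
a = -43/62 (a = 43*(-1/62) = -43/62 ≈ -0.69355)
S(F) = F**(3/2)
-S(a) = -(-43/62)**(3/2) = -(-43)*I*sqrt(2666)/3844 = 43*I*sqrt(2666)/3844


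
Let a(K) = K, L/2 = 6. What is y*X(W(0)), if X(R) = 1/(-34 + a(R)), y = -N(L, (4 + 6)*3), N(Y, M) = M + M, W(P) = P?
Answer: 30/17 ≈ 1.7647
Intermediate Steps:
L = 12 (L = 2*6 = 12)
N(Y, M) = 2*M
y = -60 (y = -2*(4 + 6)*3 = -2*10*3 = -2*30 = -1*60 = -60)
X(R) = 1/(-34 + R)
y*X(W(0)) = -60/(-34 + 0) = -60/(-34) = -60*(-1/34) = 30/17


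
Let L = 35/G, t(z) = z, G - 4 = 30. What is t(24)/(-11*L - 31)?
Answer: -816/1439 ≈ -0.56706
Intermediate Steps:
G = 34 (G = 4 + 30 = 34)
L = 35/34 ≈ 1.0294
t(24)/(-11*L - 31) = 24/(-11*35/34 - 31) = 24/(-385/34 - 31) = 24/(-1439/34) = 24*(-34/1439) = -816/1439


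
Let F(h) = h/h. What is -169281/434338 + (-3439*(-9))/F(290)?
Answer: 13443026157/434338 ≈ 30951.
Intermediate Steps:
F(h) = 1
-169281/434338 + (-3439*(-9))/F(290) = -169281/434338 - 3439*(-9)/1 = -169281*1/434338 + 30951*1 = -169281/434338 + 30951 = 13443026157/434338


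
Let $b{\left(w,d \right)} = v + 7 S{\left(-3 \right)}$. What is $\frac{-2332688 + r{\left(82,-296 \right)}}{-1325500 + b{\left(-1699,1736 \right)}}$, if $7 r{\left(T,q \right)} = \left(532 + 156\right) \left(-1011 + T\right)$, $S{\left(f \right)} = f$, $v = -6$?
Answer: $\frac{16967968}{9278689} \approx 1.8287$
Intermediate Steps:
$r{\left(T,q \right)} = - \frac{695568}{7} + \frac{688 T}{7}$ ($r{\left(T,q \right)} = \frac{\left(532 + 156\right) \left(-1011 + T\right)}{7} = \frac{688 \left(-1011 + T\right)}{7} = \frac{-695568 + 688 T}{7} = - \frac{695568}{7} + \frac{688 T}{7}$)
$b{\left(w,d \right)} = -27$ ($b{\left(w,d \right)} = -6 + 7 \left(-3\right) = -6 - 21 = -27$)
$\frac{-2332688 + r{\left(82,-296 \right)}}{-1325500 + b{\left(-1699,1736 \right)}} = \frac{-2332688 + \left(- \frac{695568}{7} + \frac{688}{7} \cdot 82\right)}{-1325500 - 27} = \frac{-2332688 + \left(- \frac{695568}{7} + \frac{56416}{7}\right)}{-1325527} = \left(-2332688 - \frac{639152}{7}\right) \left(- \frac{1}{1325527}\right) = \left(- \frac{16967968}{7}\right) \left(- \frac{1}{1325527}\right) = \frac{16967968}{9278689}$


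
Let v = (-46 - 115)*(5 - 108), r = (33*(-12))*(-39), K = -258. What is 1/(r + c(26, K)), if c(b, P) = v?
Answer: 1/32027 ≈ 3.1224e-5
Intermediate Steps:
r = 15444 (r = -396*(-39) = 15444)
v = 16583 (v = -161*(-103) = 16583)
c(b, P) = 16583
1/(r + c(26, K)) = 1/(15444 + 16583) = 1/32027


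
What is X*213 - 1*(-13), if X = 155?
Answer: 33028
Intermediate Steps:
X*213 - 1*(-13) = 155*213 - 1*(-13) = 33015 + 13 = 33028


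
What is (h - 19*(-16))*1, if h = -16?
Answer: 288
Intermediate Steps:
(h - 19*(-16))*1 = (-16 - 19*(-16))*1 = (-16 + 304)*1 = 288*1 = 288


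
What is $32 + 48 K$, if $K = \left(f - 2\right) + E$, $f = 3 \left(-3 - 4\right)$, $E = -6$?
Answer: $-1360$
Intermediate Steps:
$f = -21$ ($f = 3 \left(-7\right) = -21$)
$K = -29$ ($K = \left(-21 - 2\right) - 6 = -23 - 6 = -29$)
$32 + 48 K = 32 + 48 \left(-29\right) = 32 - 1392 = -1360$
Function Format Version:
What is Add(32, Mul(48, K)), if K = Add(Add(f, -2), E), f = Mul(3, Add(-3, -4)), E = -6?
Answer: -1360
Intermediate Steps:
f = -21 (f = Mul(3, -7) = -21)
K = -29 (K = Add(Add(-21, -2), -6) = Add(-23, -6) = -29)
Add(32, Mul(48, K)) = Add(32, Mul(48, -29)) = Add(32, -1392) = -1360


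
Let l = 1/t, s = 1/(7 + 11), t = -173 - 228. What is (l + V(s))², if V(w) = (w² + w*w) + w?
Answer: 3701776/1055015361 ≈ 0.0035087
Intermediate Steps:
t = -401
s = 1/18 ≈ 0.055556
l = -1/401 (l = 1/(-401) = -1/401 ≈ -0.0024938)
V(w) = w + 2*w² (V(w) = (w² + w²) + w = 2*w² + w = w + 2*w²)
(l + V(s))² = (-1/401 + (1 + 2*(1/18))/18)² = (-1/401 + (1 + ⅑)/18)² = (-1/401 + (1/18)*(10/9))² = (-1/401 + 5/81)² = (1924/32481)² = 3701776/1055015361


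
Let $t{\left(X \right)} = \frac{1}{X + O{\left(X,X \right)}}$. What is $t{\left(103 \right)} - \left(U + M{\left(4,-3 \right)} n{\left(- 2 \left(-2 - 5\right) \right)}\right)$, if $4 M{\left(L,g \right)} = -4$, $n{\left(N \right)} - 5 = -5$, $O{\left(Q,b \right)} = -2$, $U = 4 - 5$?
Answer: $\frac{102}{101} \approx 1.0099$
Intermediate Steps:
$U = -1$ ($U = 4 - 5 = -1$)
$n{\left(N \right)} = 0$ ($n{\left(N \right)} = 5 - 5 = 0$)
$M{\left(L,g \right)} = -1$ ($M{\left(L,g \right)} = \frac{1}{4} \left(-4\right) = -1$)
$t{\left(X \right)} = \frac{1}{-2 + X}$ ($t{\left(X \right)} = \frac{1}{X - 2} = \frac{1}{-2 + X}$)
$t{\left(103 \right)} - \left(U + M{\left(4,-3 \right)} n{\left(- 2 \left(-2 - 5\right) \right)}\right) = \frac{1}{-2 + 103} - \left(-1 - 0\right) = \frac{1}{101} - \left(-1 + 0\right) = \frac{1}{101} - -1 = \frac{1}{101} + 1 = \frac{102}{101}$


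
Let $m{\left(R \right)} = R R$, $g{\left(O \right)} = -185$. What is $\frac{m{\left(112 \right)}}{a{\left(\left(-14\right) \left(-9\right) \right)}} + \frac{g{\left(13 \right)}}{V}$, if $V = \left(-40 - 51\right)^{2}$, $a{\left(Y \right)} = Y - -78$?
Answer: $\frac{25959781}{422331} \approx 61.468$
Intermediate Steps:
$a{\left(Y \right)} = 78 + Y$ ($a{\left(Y \right)} = Y + 78 = 78 + Y$)
$V = 8281$ ($V = \left(-91\right)^{2} = 8281$)
$m{\left(R \right)} = R^{2}$
$\frac{m{\left(112 \right)}}{a{\left(\left(-14\right) \left(-9\right) \right)}} + \frac{g{\left(13 \right)}}{V} = \frac{112^{2}}{78 - -126} - \frac{185}{8281} = \frac{12544}{78 + 126} - \frac{185}{8281} = \frac{12544}{204} - \frac{185}{8281} = 12544 \cdot \frac{1}{204} - \frac{185}{8281} = \frac{3136}{51} - \frac{185}{8281} = \frac{25959781}{422331}$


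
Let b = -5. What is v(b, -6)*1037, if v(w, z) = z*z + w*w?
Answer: 63257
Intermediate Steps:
v(w, z) = w**2 + z**2 (v(w, z) = z**2 + w**2 = w**2 + z**2)
v(b, -6)*1037 = ((-5)**2 + (-6)**2)*1037 = (25 + 36)*1037 = 61*1037 = 63257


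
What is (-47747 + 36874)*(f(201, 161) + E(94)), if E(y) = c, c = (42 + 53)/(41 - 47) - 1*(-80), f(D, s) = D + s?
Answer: -27802261/6 ≈ -4.6337e+6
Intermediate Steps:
c = 385/6 (c = 95/(-6) + 80 = 95*(-1/6) + 80 = -95/6 + 80 = 385/6 ≈ 64.167)
E(y) = 385/6
(-47747 + 36874)*(f(201, 161) + E(94)) = (-47747 + 36874)*((201 + 161) + 385/6) = -10873*(362 + 385/6) = -10873*2557/6 = -27802261/6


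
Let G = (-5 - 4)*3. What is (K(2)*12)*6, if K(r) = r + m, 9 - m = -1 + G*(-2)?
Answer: -3024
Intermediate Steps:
G = -27 (G = -9*3 = -27)
m = -44 (m = 9 - (-1 - 27*(-2)) = 9 - (-1 + 54) = 9 - 1*53 = 9 - 53 = -44)
K(r) = -44 + r (K(r) = r - 44 = -44 + r)
(K(2)*12)*6 = ((-44 + 2)*12)*6 = -42*12*6 = -504*6 = -3024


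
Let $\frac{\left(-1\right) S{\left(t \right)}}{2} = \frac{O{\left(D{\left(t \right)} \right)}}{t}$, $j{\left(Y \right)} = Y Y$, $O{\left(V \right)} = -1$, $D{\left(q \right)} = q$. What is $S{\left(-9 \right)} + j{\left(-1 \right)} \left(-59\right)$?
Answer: $- \frac{533}{9} \approx -59.222$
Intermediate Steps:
$j{\left(Y \right)} = Y^{2}$
$S{\left(t \right)} = \frac{2}{t}$ ($S{\left(t \right)} = - 2 \left(- \frac{1}{t}\right) = \frac{2}{t}$)
$S{\left(-9 \right)} + j{\left(-1 \right)} \left(-59\right) = \frac{2}{-9} + \left(-1\right)^{2} \left(-59\right) = 2 \left(- \frac{1}{9}\right) + 1 \left(-59\right) = - \frac{2}{9} - 59 = - \frac{533}{9}$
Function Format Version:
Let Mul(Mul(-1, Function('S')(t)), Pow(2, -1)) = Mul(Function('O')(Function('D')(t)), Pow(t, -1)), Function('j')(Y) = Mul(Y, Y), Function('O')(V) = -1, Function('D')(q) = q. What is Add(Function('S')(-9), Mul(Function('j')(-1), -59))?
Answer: Rational(-533, 9) ≈ -59.222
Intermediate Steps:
Function('j')(Y) = Pow(Y, 2)
Function('S')(t) = Mul(2, Pow(t, -1)) (Function('S')(t) = Mul(-2, Mul(-1, Pow(t, -1))) = Mul(2, Pow(t, -1)))
Add(Function('S')(-9), Mul(Function('j')(-1), -59)) = Add(Mul(2, Pow(-9, -1)), Mul(Pow(-1, 2), -59)) = Add(Mul(2, Rational(-1, 9)), Mul(1, -59)) = Add(Rational(-2, 9), -59) = Rational(-533, 9)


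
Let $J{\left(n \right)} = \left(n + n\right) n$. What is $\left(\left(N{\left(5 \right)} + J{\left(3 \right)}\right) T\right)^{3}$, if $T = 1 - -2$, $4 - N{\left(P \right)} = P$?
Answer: $132651$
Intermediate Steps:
$J{\left(n \right)} = 2 n^{2}$ ($J{\left(n \right)} = 2 n n = 2 n^{2}$)
$N{\left(P \right)} = 4 - P$
$T = 3$ ($T = 1 + 2 = 3$)
$\left(\left(N{\left(5 \right)} + J{\left(3 \right)}\right) T\right)^{3} = \left(\left(\left(4 - 5\right) + 2 \cdot 3^{2}\right) 3\right)^{3} = \left(\left(\left(4 - 5\right) + 2 \cdot 9\right) 3\right)^{3} = \left(\left(-1 + 18\right) 3\right)^{3} = \left(17 \cdot 3\right)^{3} = 51^{3} = 132651$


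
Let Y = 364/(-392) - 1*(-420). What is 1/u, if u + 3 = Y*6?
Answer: 7/17580 ≈ 0.00039818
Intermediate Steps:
Y = 5867/14 (Y = 364*(-1/392) + 420 = -13/14 + 420 = 5867/14 ≈ 419.07)
u = 17580/7 (u = -3 + (5867/14)*6 = -3 + 17601/7 = 17580/7 ≈ 2511.4)
1/u = 1/(17580/7) = 7/17580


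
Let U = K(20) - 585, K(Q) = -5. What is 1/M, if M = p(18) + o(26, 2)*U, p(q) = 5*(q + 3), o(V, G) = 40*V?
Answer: -1/613495 ≈ -1.6300e-6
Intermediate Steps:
p(q) = 15 + 5*q (p(q) = 5*(3 + q) = 15 + 5*q)
U = -590 (U = -5 - 585 = -590)
M = -613495 (M = (15 + 5*18) + (40*26)*(-590) = (15 + 90) + 1040*(-590) = 105 - 613600 = -613495)
1/M = 1/(-613495) = -1/613495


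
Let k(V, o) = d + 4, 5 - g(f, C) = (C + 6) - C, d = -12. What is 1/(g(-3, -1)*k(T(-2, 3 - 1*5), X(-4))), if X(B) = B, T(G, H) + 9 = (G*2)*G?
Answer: ⅛ ≈ 0.12500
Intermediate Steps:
T(G, H) = -9 + 2*G² (T(G, H) = -9 + (G*2)*G = -9 + (2*G)*G = -9 + 2*G²)
g(f, C) = -1 (g(f, C) = 5 - ((C + 6) - C) = 5 - ((6 + C) - C) = 5 - 1*6 = 5 - 6 = -1)
k(V, o) = -8 (k(V, o) = -12 + 4 = -8)
1/(g(-3, -1)*k(T(-2, 3 - 1*5), X(-4))) = 1/(-1*(-8)) = 1/8 = ⅛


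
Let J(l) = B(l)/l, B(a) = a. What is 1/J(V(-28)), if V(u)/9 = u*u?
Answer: 1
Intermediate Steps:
V(u) = 9*u² (V(u) = 9*(u*u) = 9*u²)
J(l) = 1 (J(l) = l/l = 1)
1/J(V(-28)) = 1/1 = 1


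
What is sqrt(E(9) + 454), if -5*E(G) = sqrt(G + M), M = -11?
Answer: sqrt(11350 - 5*I*sqrt(2))/5 ≈ 21.307 - 0.0066372*I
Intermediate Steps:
E(G) = -sqrt(-11 + G)/5 (E(G) = -sqrt(G - 11)/5 = -sqrt(-11 + G)/5)
sqrt(E(9) + 454) = sqrt(-sqrt(-11 + 9)/5 + 454) = sqrt(-I*sqrt(2)/5 + 454) = sqrt(454 - I*sqrt(2)/5)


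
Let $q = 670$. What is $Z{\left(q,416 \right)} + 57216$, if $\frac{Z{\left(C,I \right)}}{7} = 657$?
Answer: $61815$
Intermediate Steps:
$Z{\left(C,I \right)} = 4599$ ($Z{\left(C,I \right)} = 7 \cdot 657 = 4599$)
$Z{\left(q,416 \right)} + 57216 = 4599 + 57216 = 61815$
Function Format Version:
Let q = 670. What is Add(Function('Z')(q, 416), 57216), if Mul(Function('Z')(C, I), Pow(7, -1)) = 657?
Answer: 61815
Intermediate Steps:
Function('Z')(C, I) = 4599 (Function('Z')(C, I) = Mul(7, 657) = 4599)
Add(Function('Z')(q, 416), 57216) = Add(4599, 57216) = 61815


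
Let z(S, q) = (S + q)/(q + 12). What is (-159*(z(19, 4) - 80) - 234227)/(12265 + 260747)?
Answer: -3547769/4368192 ≈ -0.81218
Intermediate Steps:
z(S, q) = (S + q)/(12 + q)
(-159*(z(19, 4) - 80) - 234227)/(12265 + 260747) = (-159*((19 + 4)/(12 + 4) - 80) - 234227)/(12265 + 260747) = (-159*(23/16 - 80) - 234227)/273012 = (-159*((1/16)*23 - 80) - 234227)*(1/273012) = (-159*(23/16 - 80) - 234227)*(1/273012) = (-159*(-1257/16) - 234227)*(1/273012) = (199863/16 - 234227)*(1/273012) = -3547769/16*1/273012 = -3547769/4368192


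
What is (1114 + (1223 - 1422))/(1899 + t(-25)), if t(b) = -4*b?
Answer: 915/1999 ≈ 0.45773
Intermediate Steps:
(1114 + (1223 - 1422))/(1899 + t(-25)) = (1114 + (1223 - 1422))/(1899 - 4*(-25)) = (1114 - 199)/(1899 + 100) = 915/1999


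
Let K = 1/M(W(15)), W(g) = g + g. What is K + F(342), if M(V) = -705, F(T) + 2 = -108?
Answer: -77551/705 ≈ -110.00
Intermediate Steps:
W(g) = 2*g
F(T) = -110 (F(T) = -2 - 108 = -110)
K = -1/705 (K = 1/(-705) = -1/705 ≈ -0.0014184)
K + F(342) = -1/705 - 110 = -77551/705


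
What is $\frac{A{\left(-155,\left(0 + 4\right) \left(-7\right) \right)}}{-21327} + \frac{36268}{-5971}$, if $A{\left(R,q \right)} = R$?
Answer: $- \frac{772562131}{127343517} \approx -6.0668$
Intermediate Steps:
$\frac{A{\left(-155,\left(0 + 4\right) \left(-7\right) \right)}}{-21327} + \frac{36268}{-5971} = - \frac{155}{-21327} + \frac{36268}{-5971} = \left(-155\right) \left(- \frac{1}{21327}\right) + 36268 \left(- \frac{1}{5971}\right) = \frac{155}{21327} - \frac{36268}{5971} = - \frac{772562131}{127343517}$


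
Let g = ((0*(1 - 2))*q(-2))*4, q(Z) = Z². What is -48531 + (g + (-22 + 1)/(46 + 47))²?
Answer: -46638242/961 ≈ -48531.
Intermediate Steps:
g = 0 (g = ((0*(1 - 2))*(-2)²)*4 = ((0*(-1))*4)*4 = (0*4)*4 = 0*4 = 0)
-48531 + (g + (-22 + 1)/(46 + 47))² = -48531 + (0 + (-22 + 1)/(46 + 47))² = -48531 + (0 - 21/93)² = -48531 + (0 - 21*1/93)² = -48531 + (0 - 7/31)² = -48531 + (-7/31)² = -48531 + 49/961 = -46638242/961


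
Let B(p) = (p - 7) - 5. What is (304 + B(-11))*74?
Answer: 20794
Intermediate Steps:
B(p) = -12 + p (B(p) = (-7 + p) - 5 = -12 + p)
(304 + B(-11))*74 = (304 + (-12 - 11))*74 = (304 - 23)*74 = 281*74 = 20794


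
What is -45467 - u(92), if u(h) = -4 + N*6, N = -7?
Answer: -45421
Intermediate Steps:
u(h) = -46 (u(h) = -4 - 7*6 = -4 - 42 = -46)
-45467 - u(92) = -45467 - 1*(-46) = -45467 + 46 = -45421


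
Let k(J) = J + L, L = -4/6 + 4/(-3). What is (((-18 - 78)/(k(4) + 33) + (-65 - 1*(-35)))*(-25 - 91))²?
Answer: 17671980096/1225 ≈ 1.4426e+7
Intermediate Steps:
L = -2 (L = -4*⅙ + 4*(-⅓) = -⅔ - 4/3 = -2)
k(J) = -2 + J (k(J) = J - 2 = -2 + J)
(((-18 - 78)/(k(4) + 33) + (-65 - 1*(-35)))*(-25 - 91))² = (((-18 - 78)/((-2 + 4) + 33) + (-65 - 1*(-35)))*(-25 - 91))² = ((-96/(2 + 33) + (-65 + 35))*(-116))² = ((-96/35 - 30)*(-116))² = (-1146/35*(-116))² = (132936/35)² = 17671980096/1225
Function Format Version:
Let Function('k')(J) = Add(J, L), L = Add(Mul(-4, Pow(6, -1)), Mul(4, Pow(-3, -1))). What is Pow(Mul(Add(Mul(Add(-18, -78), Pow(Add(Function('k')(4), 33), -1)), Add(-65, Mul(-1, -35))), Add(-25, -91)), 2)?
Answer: Rational(17671980096, 1225) ≈ 1.4426e+7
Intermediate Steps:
L = -2 (L = Add(Mul(-4, Rational(1, 6)), Mul(4, Rational(-1, 3))) = Add(Rational(-2, 3), Rational(-4, 3)) = -2)
Function('k')(J) = Add(-2, J) (Function('k')(J) = Add(J, -2) = Add(-2, J))
Pow(Mul(Add(Mul(Add(-18, -78), Pow(Add(Function('k')(4), 33), -1)), Add(-65, Mul(-1, -35))), Add(-25, -91)), 2) = Pow(Mul(Add(Mul(Add(-18, -78), Pow(Add(Add(-2, 4), 33), -1)), Add(-65, Mul(-1, -35))), Add(-25, -91)), 2) = Pow(Mul(Add(Mul(-96, Pow(Add(2, 33), -1)), Add(-65, 35)), -116), 2) = Pow(Mul(Add(Mul(-96, Pow(35, -1)), -30), -116), 2) = Pow(Mul(Add(Mul(-96, Rational(1, 35)), -30), -116), 2) = Pow(Mul(Add(Rational(-96, 35), -30), -116), 2) = Pow(Mul(Rational(-1146, 35), -116), 2) = Pow(Rational(132936, 35), 2) = Rational(17671980096, 1225)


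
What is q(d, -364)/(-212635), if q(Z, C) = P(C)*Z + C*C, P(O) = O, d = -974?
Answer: -487032/212635 ≈ -2.2905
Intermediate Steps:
q(Z, C) = C² + C*Z (q(Z, C) = C*Z + C*C = C*Z + C² = C² + C*Z)
q(d, -364)/(-212635) = -364*(-364 - 974)/(-212635) = -364*(-1338)*(-1/212635) = 487032*(-1/212635) = -487032/212635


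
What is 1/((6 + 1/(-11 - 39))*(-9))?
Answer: -50/2691 ≈ -0.018580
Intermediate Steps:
1/((6 + 1/(-11 - 39))*(-9)) = 1/((6 + 1/(-50))*(-9)) = 1/((6 - 1/50)*(-9)) = 1/((299/50)*(-9)) = 1/(-2691/50) = -50/2691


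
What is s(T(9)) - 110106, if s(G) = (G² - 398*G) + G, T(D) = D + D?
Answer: -116928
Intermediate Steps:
T(D) = 2*D
s(G) = G² - 397*G
s(T(9)) - 110106 = (2*9)*(-397 + 2*9) - 110106 = 18*(-397 + 18) - 110106 = 18*(-379) - 110106 = -6822 - 110106 = -116928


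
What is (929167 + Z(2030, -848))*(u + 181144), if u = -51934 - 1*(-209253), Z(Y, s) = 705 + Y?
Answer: 315414346626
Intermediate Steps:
u = 157319 (u = -51934 + 209253 = 157319)
(929167 + Z(2030, -848))*(u + 181144) = (929167 + (705 + 2030))*(157319 + 181144) = (929167 + 2735)*338463 = 931902*338463 = 315414346626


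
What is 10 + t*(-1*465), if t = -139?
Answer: 64645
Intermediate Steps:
10 + t*(-1*465) = 10 - (-139)*465 = 10 - 139*(-465) = 10 + 64635 = 64645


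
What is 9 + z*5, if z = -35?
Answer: -166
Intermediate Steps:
9 + z*5 = 9 - 35*5 = 9 - 175 = -166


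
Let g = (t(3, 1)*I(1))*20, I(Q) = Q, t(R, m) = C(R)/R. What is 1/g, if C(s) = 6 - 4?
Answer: 3/40 ≈ 0.075000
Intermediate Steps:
C(s) = 2
t(R, m) = 2/R
g = 40/3 (g = ((2/3)*1)*20 = ((2*(⅓))*1)*20 = ((⅔)*1)*20 = (⅔)*20 = 40/3 ≈ 13.333)
1/g = 1/(40/3) = 3/40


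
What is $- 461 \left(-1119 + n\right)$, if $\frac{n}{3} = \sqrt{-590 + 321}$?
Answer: $515859 - 1383 i \sqrt{269} \approx 5.1586 \cdot 10^{5} - 22683.0 i$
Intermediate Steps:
$n = 3 i \sqrt{269}$ ($n = 3 \sqrt{-590 + 321} = 3 \sqrt{-269} = 3 i \sqrt{269} \approx 49.204 i$)
$- 461 \left(-1119 + n\right) = - 461 \left(-1119 + 3 i \sqrt{269}\right) = 515859 - 1383 i \sqrt{269}$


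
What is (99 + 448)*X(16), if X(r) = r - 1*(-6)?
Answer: 12034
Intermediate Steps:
X(r) = 6 + r (X(r) = r + 6 = 6 + r)
(99 + 448)*X(16) = (99 + 448)*(6 + 16) = 547*22 = 12034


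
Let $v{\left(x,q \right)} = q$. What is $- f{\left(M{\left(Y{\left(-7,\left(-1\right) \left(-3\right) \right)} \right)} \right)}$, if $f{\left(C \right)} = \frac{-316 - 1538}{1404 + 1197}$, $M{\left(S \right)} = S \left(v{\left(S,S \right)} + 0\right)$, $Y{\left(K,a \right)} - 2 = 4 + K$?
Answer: $\frac{206}{289} \approx 0.7128$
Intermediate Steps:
$Y{\left(K,a \right)} = 6 + K$ ($Y{\left(K,a \right)} = 2 + \left(4 + K\right) = 6 + K$)
$M{\left(S \right)} = S^{2}$ ($M{\left(S \right)} = S \left(S + 0\right) = S S = S^{2}$)
$f{\left(C \right)} = - \frac{206}{289}$ ($f{\left(C \right)} = - \frac{1854}{2601} = \left(-1854\right) \frac{1}{2601} = - \frac{206}{289}$)
$- f{\left(M{\left(Y{\left(-7,\left(-1\right) \left(-3\right) \right)} \right)} \right)} = \left(-1\right) \left(- \frac{206}{289}\right) = \frac{206}{289}$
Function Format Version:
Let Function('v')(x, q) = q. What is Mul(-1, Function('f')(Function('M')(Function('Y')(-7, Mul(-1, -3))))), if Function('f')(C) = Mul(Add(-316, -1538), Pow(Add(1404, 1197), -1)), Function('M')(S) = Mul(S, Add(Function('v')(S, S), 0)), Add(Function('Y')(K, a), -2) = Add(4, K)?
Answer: Rational(206, 289) ≈ 0.71280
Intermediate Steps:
Function('Y')(K, a) = Add(6, K) (Function('Y')(K, a) = Add(2, Add(4, K)) = Add(6, K))
Function('M')(S) = Pow(S, 2) (Function('M')(S) = Mul(S, Add(S, 0)) = Mul(S, S) = Pow(S, 2))
Function('f')(C) = Rational(-206, 289) (Function('f')(C) = Mul(-1854, Pow(2601, -1)) = Mul(-1854, Rational(1, 2601)) = Rational(-206, 289))
Mul(-1, Function('f')(Function('M')(Function('Y')(-7, Mul(-1, -3))))) = Mul(-1, Rational(-206, 289)) = Rational(206, 289)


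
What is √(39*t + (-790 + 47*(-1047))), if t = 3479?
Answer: √85682 ≈ 292.71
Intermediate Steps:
√(39*t + (-790 + 47*(-1047))) = √(39*3479 + (-790 + 47*(-1047))) = √(135681 + (-790 - 49209)) = √(135681 - 49999) = √85682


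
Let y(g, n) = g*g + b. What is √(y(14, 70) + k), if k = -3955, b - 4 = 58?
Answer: I*√3697 ≈ 60.803*I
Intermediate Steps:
b = 62 (b = 4 + 58 = 62)
y(g, n) = 62 + g² (y(g, n) = g*g + 62 = g² + 62 = 62 + g²)
√(y(14, 70) + k) = √((62 + 14²) - 3955) = √((62 + 196) - 3955) = √(258 - 3955) = √(-3697) = I*√3697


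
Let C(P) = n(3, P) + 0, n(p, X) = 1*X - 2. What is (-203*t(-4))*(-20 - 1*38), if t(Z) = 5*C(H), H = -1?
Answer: -176610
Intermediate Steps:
n(p, X) = -2 + X (n(p, X) = X - 2 = -2 + X)
C(P) = -2 + P (C(P) = (-2 + P) + 0 = -2 + P)
t(Z) = -15 (t(Z) = 5*(-2 - 1) = 5*(-3) = -15)
(-203*t(-4))*(-20 - 1*38) = (-203*(-15))*(-20 - 1*38) = 3045*(-20 - 38) = 3045*(-58) = -176610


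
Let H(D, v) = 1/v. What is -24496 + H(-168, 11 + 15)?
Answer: -636895/26 ≈ -24496.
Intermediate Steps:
-24496 + H(-168, 11 + 15) = -24496 + 1/(11 + 15) = -24496 + 1/26 = -636895/26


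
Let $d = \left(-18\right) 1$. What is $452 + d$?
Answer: $434$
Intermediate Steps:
$d = -18$
$452 + d = 452 - 18 = 434$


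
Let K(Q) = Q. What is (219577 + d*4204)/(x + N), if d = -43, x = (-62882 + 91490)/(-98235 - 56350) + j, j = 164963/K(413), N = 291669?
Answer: 2477451092025/18646689416996 ≈ 0.13286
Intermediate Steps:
j = 164963/413 ≈ 399.43
x = 25488990251/63843605 (x = (-62882 + 91490)/(-98235 - 56350) + 164963/413 = 28608/(-154585) + 164963/413 = 28608*(-1/154585) + 164963/413 = -28608/154585 + 164963/413 = 25488990251/63843605 ≈ 399.24)
(219577 + d*4204)/(x + N) = (219577 - 43*4204)/(25488990251/63843605 + 291669) = (219577 - 180772)/(18646689416996/63843605) = 38805*(63843605/18646689416996) = 2477451092025/18646689416996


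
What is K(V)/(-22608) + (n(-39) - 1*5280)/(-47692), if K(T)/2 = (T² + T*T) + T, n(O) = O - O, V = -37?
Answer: -17282743/134777592 ≈ -0.12823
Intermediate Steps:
n(O) = 0
K(T) = 2*T + 4*T² (K(T) = 2*((T² + T*T) + T) = 2*((T² + T²) + T) = 2*(2*T² + T) = 2*(T + 2*T²) = 2*T + 4*T²)
K(V)/(-22608) + (n(-39) - 1*5280)/(-47692) = (2*(-37)*(1 + 2*(-37)))/(-22608) + (0 - 1*5280)/(-47692) = (2*(-37)*(1 - 74))*(-1/22608) + (0 - 5280)*(-1/47692) = (2*(-37)*(-73))*(-1/22608) - 5280*(-1/47692) = 5402*(-1/22608) + 1320/11923 = -2701/11304 + 1320/11923 = -17282743/134777592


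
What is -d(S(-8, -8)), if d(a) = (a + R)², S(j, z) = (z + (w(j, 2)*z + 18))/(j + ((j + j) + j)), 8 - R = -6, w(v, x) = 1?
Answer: -49729/256 ≈ -194.25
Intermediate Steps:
R = 14 (R = 8 - 1*(-6) = 8 + 6 = 14)
S(j, z) = (18 + 2*z)/(4*j) (S(j, z) = (z + (1*z + 18))/(j + ((j + j) + j)) = (z + (z + 18))/(j + (2*j + j)) = (z + (18 + z))/(j + 3*j) = (18 + 2*z)/((4*j)) = (18 + 2*z)*(1/(4*j)) = (18 + 2*z)/(4*j))
d(a) = (14 + a)² (d(a) = (a + 14)² = (14 + a)²)
-d(S(-8, -8)) = -(14 + (½)*(9 - 8)/(-8))² = -(14 + (½)*(-⅛)*1)² = -(14 - 1/16)² = -(223/16)² = -1*49729/256 = -49729/256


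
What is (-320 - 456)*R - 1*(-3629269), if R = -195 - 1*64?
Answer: 3830253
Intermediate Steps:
R = -259 (R = -195 - 64 = -259)
(-320 - 456)*R - 1*(-3629269) = (-320 - 456)*(-259) - 1*(-3629269) = -776*(-259) + 3629269 = 200984 + 3629269 = 3830253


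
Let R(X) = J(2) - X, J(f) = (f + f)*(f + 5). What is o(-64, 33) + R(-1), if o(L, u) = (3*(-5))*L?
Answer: 989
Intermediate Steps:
J(f) = 2*f*(5 + f) (J(f) = (2*f)*(5 + f) = 2*f*(5 + f))
o(L, u) = -15*L
R(X) = 28 - X (R(X) = 2*2*(5 + 2) - X = 2*2*7 - X = 28 - X)
o(-64, 33) + R(-1) = -15*(-64) + (28 - 1*(-1)) = 960 + (28 + 1) = 960 + 29 = 989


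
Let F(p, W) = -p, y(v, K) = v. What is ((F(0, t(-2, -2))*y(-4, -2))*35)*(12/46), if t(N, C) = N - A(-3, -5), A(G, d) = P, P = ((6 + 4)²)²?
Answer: 0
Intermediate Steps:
P = 10000 (P = (10²)² = 100² = 10000)
A(G, d) = 10000
t(N, C) = -10000 + N (t(N, C) = N - 1*10000 = N - 10000 = -10000 + N)
((F(0, t(-2, -2))*y(-4, -2))*35)*(12/46) = ((-1*0*(-4))*35)*(12/46) = ((0*(-4))*35)*(12*(1/46)) = (0*35)*(6/23) = 0*(6/23) = 0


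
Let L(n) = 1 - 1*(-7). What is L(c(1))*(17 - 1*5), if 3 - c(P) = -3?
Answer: 96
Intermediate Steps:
c(P) = 6 (c(P) = 3 - 1*(-3) = 3 + 3 = 6)
L(n) = 8 (L(n) = 1 + 7 = 8)
L(c(1))*(17 - 1*5) = 8*(17 - 1*5) = 8*(17 - 5) = 8*12 = 96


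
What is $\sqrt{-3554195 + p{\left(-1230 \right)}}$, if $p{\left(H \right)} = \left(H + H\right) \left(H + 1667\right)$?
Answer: $i \sqrt{4629215} \approx 2151.6 i$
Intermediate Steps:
$p{\left(H \right)} = 2 H \left(1667 + H\right)$
$\sqrt{-3554195 + p{\left(-1230 \right)}} = \sqrt{-3554195 + 2 \left(-1230\right) \left(1667 - 1230\right)} = \sqrt{-3554195 + 2 \left(-1230\right) 437} = \sqrt{-3554195 - 1075020} = \sqrt{-4629215} = i \sqrt{4629215}$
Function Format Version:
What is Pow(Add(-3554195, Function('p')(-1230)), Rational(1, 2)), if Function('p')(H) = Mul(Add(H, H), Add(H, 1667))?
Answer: Mul(I, Pow(4629215, Rational(1, 2))) ≈ Mul(2151.6, I)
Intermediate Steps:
Function('p')(H) = Mul(2, H, Add(1667, H)) (Function('p')(H) = Mul(Mul(2, H), Add(1667, H)) = Mul(2, H, Add(1667, H)))
Pow(Add(-3554195, Function('p')(-1230)), Rational(1, 2)) = Pow(Add(-3554195, Mul(2, -1230, Add(1667, -1230))), Rational(1, 2)) = Pow(Add(-3554195, Mul(2, -1230, 437)), Rational(1, 2)) = Pow(Add(-3554195, -1075020), Rational(1, 2)) = Pow(-4629215, Rational(1, 2)) = Mul(I, Pow(4629215, Rational(1, 2)))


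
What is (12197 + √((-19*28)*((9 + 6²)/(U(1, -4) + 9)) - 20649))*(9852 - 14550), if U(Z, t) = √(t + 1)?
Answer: -57301506 - 4698*√3*√(-(69927 + 6883*I*√3)/(9 + I*√3)) ≈ -5.7309e+7 - 7.1583e+5*I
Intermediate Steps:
U(Z, t) = √(1 + t)
(12197 + √((-19*28)*((9 + 6²)/(U(1, -4) + 9)) - 20649))*(9852 - 14550) = (12197 + √((-19*28)*((9 + 6²)/(√(1 - 4) + 9)) - 20649))*(9852 - 14550) = (12197 + √(-532*(9 + 36)/(√(-3) + 9) - 20649))*(-4698) = (12197 + √(-23940/(I*√3 + 9) - 20649))*(-4698) = (12197 + √(-23940/(9 + I*√3) - 20649))*(-4698) = (12197 + √(-20649 - 23940/(9 + I*√3)))*(-4698) = -57301506 - 4698*√(-20649 - 23940/(9 + I*√3))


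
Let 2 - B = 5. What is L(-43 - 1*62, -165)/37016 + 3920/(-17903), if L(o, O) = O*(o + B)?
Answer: 43482185/165674362 ≈ 0.26246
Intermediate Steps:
B = -3 (B = 2 - 1*5 = 2 - 5 = -3)
L(o, O) = O*(-3 + o) (L(o, O) = O*(o - 3) = O*(-3 + o))
L(-43 - 1*62, -165)/37016 + 3920/(-17903) = -165*(-3 + (-43 - 1*62))/37016 + 3920/(-17903) = -165*(-3 + (-43 - 62))*(1/37016) + 3920*(-1/17903) = -165*(-3 - 105)*(1/37016) - 3920/17903 = -165*(-108)*(1/37016) - 3920/17903 = 17820*(1/37016) - 3920/17903 = 4455/9254 - 3920/17903 = 43482185/165674362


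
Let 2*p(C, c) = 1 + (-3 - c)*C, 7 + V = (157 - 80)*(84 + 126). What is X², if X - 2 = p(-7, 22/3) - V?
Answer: 2339947129/9 ≈ 2.5999e+8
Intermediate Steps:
V = 16163 (V = -7 + (157 - 80)*(84 + 126) = -7 + 77*210 = -7 + 16170 = 16163)
p(C, c) = ½ + C*(-3 - c)/2 (p(C, c) = (1 + (-3 - c)*C)/2 = (1 + C*(-3 - c))/2 = ½ + C*(-3 - c)/2)
X = -48373/3 (X = 2 + ((½ - 3/2*(-7) - ½*(-7)*22/3) - 1*16163) = 2 + ((½ + 21/2 - ½*(-7)*22*(⅓)) - 16163) = 2 + ((½ + 21/2 - ½*(-7)*22/3) - 16163) = 2 + ((½ + 21/2 + 77/3) - 16163) = 2 + (110/3 - 16163) = 2 - 48379/3 = -48373/3 ≈ -16124.)
X² = (-48373/3)² = 2339947129/9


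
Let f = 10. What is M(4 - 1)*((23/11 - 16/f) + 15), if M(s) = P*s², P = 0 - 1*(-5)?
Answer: 7668/11 ≈ 697.09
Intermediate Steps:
P = 5 (P = 0 + 5 = 5)
M(s) = 5*s²
M(4 - 1)*((23/11 - 16/f) + 15) = (5*(4 - 1)²)*((23/11 - 16/10) + 15) = (5*3²)*((23*(1/11) - 16*⅒) + 15) = (5*9)*((23/11 - 8/5) + 15) = 45*(27/55 + 15) = 45*(852/55) = 7668/11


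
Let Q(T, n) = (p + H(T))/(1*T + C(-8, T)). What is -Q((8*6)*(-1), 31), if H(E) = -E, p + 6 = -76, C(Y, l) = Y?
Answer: -17/28 ≈ -0.60714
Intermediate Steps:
p = -82 (p = -6 - 76 = -82)
Q(T, n) = (-82 - T)/(-8 + T) (Q(T, n) = (-82 - T)/(1*T - 8) = (-82 - T)/(T - 8) = (-82 - T)/(-8 + T))
-Q((8*6)*(-1), 31) = -(-82 - 8*6*(-1))/(-8 + (8*6)*(-1)) = -(-82 - 48*(-1))/(-8 + 48*(-1)) = -(-82 - 1*(-48))/(-8 - 48) = -(-82 + 48)/(-56) = -(-1)*(-34)/56 = -1*17/28 = -17/28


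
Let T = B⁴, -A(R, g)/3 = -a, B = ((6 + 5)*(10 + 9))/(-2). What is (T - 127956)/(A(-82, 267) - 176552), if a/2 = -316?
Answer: -1905982465/2855168 ≈ -667.56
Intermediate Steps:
a = -632 (a = 2*(-316) = -632)
B = -209/2 (B = (11*19)*(-½) = 209*(-½) = -209/2 ≈ -104.50)
A(R, g) = -1896 (A(R, g) = -(-3)*(-632) = -3*632 = -1896)
T = 1908029761/16 (T = (-209/2)⁴ = 1908029761/16 ≈ 1.1925e+8)
(T - 127956)/(A(-82, 267) - 176552) = (1908029761/16 - 127956)/(-1896 - 176552) = (1905982465/16)/(-178448) = (1905982465/16)*(-1/178448) = -1905982465/2855168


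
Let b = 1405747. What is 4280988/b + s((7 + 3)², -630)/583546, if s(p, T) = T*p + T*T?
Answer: 1483766173374/410159019431 ≈ 3.6175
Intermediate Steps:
s(p, T) = T² + T*p (s(p, T) = T*p + T² = T² + T*p)
4280988/b + s((7 + 3)², -630)/583546 = 4280988/1405747 - 630*(-630 + (7 + 3)²)/583546 = 4280988*(1/1405747) - 630*(-630 + 10²)*(1/583546) = 4280988/1405747 - 630*(-630 + 100)*(1/583546) = 4280988/1405747 - 630*(-530)*(1/583546) = 4280988/1405747 + 333900*(1/583546) = 4280988/1405747 + 166950/291773 = 1483766173374/410159019431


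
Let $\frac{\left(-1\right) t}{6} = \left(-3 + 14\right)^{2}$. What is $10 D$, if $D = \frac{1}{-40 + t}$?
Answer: $- \frac{5}{383} \approx -0.013055$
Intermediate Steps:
$t = -726$ ($t = - 6 \left(-3 + 14\right)^{2} = - 6 \cdot 11^{2} = \left(-6\right) 121 = -726$)
$D = - \frac{1}{766}$ ($D = \frac{1}{-40 - 726} = \frac{1}{-766} = - \frac{1}{766} \approx -0.0013055$)
$10 D = 10 \left(- \frac{1}{766}\right) = - \frac{5}{383}$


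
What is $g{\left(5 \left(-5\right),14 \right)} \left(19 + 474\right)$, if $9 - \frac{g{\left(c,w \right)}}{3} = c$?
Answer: $50286$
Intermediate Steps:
$g{\left(c,w \right)} = 27 - 3 c$
$g{\left(5 \left(-5\right),14 \right)} \left(19 + 474\right) = \left(27 - 3 \cdot 5 \left(-5\right)\right) \left(19 + 474\right) = \left(27 - -75\right) 493 = \left(27 + 75\right) 493 = 102 \cdot 493 = 50286$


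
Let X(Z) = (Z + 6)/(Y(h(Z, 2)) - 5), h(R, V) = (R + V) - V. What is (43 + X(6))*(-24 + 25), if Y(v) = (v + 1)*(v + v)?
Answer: 3409/79 ≈ 43.152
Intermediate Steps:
h(R, V) = R
Y(v) = 2*v*(1 + v) (Y(v) = (1 + v)*(2*v) = 2*v*(1 + v))
X(Z) = (6 + Z)/(-5 + 2*Z*(1 + Z)) (X(Z) = (Z + 6)/(2*Z*(1 + Z) - 5) = (6 + Z)/(-5 + 2*Z*(1 + Z)))
(43 + X(6))*(-24 + 25) = (43 + (6 + 6)/(-5 + 2*6*(1 + 6)))*(-24 + 25) = (43 + 12/(-5 + 2*6*7))*1 = (43 + 12/(-5 + 84))*1 = (43 + 12/79)*1 = (3409/79)*1 = 3409/79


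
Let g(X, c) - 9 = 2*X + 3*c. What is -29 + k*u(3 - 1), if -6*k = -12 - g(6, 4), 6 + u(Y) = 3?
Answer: -103/2 ≈ -51.500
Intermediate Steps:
g(X, c) = 9 + 2*X + 3*c (g(X, c) = 9 + (2*X + 3*c) = 9 + 2*X + 3*c)
u(Y) = -3 (u(Y) = -6 + 3 = -3)
k = 15/2 (k = -(-12 - (9 + 2*6 + 3*4))/6 = -(-12 - (9 + 12 + 12))/6 = -(-12 - 1*33)/6 = -(-12 - 33)/6 = -⅙*(-45) = 15/2 ≈ 7.5000)
-29 + k*u(3 - 1) = -29 + (15/2)*(-3) = -29 - 45/2 = -103/2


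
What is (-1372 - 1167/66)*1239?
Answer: -37879947/22 ≈ -1.7218e+6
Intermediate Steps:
(-1372 - 1167/66)*1239 = (-1372 - 1167*1/66)*1239 = (-1372 - 389/22)*1239 = -30573/22*1239 = -37879947/22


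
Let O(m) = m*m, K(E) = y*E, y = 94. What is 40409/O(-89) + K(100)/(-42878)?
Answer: 829099851/169818319 ≈ 4.8823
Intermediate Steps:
K(E) = 94*E
O(m) = m²
40409/O(-89) + K(100)/(-42878) = 40409/((-89)²) + (94*100)/(-42878) = 40409/7921 + 9400*(-1/42878) = 40409*(1/7921) - 4700/21439 = 40409/7921 - 4700/21439 = 829099851/169818319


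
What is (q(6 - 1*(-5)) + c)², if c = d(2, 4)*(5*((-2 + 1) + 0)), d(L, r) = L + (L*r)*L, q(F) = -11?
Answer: 10201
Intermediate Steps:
d(L, r) = L + r*L²
c = -90 (c = (2*(1 + 2*4))*(5*((-2 + 1) + 0)) = (2*(1 + 8))*(5*(-1 + 0)) = (2*9)*(5*(-1)) = 18*(-5) = -90)
(q(6 - 1*(-5)) + c)² = (-11 - 90)² = (-101)² = 10201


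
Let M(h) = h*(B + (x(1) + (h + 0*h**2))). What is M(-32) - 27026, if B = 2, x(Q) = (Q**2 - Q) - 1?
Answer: -26034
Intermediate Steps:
x(Q) = -1 + Q**2 - Q
M(h) = h*(1 + h) (M(h) = h*(2 + ((-1 + 1**2 - 1*1) + (h + 0*h**2))) = h*(2 + ((-1 + 1 - 1) + (h + 0))) = h*(2 + (-1 + h)) = h*(1 + h))
M(-32) - 27026 = -32*(1 - 32) - 27026 = -32*(-31) - 27026 = 992 - 27026 = -26034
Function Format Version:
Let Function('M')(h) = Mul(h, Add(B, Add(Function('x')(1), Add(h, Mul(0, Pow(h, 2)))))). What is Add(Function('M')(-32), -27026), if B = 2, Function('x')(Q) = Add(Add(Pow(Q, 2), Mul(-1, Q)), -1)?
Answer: -26034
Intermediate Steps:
Function('x')(Q) = Add(-1, Pow(Q, 2), Mul(-1, Q))
Function('M')(h) = Mul(h, Add(1, h)) (Function('M')(h) = Mul(h, Add(2, Add(Add(-1, Pow(1, 2), Mul(-1, 1)), Add(h, Mul(0, Pow(h, 2)))))) = Mul(h, Add(2, Add(Add(-1, 1, -1), Add(h, 0)))) = Mul(h, Add(2, Add(-1, h))) = Mul(h, Add(1, h)))
Add(Function('M')(-32), -27026) = Add(Mul(-32, Add(1, -32)), -27026) = Add(Mul(-32, -31), -27026) = Add(992, -27026) = -26034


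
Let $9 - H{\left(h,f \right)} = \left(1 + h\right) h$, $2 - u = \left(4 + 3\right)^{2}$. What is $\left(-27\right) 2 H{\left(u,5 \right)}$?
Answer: $116262$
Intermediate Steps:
$u = -47$ ($u = 2 - \left(4 + 3\right)^{2} = 2 - 7^{2} = 2 - 49 = -47$)
$H{\left(h,f \right)} = 9 - h \left(1 + h\right)$ ($H{\left(h,f \right)} = 9 - \left(1 + h\right) h = 9 - h \left(1 + h\right)$)
$\left(-27\right) 2 H{\left(u,5 \right)} = \left(-27\right) 2 \left(9 - -47 - \left(-47\right)^{2}\right) = - 54 \left(9 + 47 - 2209\right) = \left(-54\right) \left(-2153\right) = 116262$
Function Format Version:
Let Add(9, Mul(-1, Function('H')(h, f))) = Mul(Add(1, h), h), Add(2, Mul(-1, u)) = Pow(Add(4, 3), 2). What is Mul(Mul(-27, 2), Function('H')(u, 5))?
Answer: 116262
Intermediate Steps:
u = -47 (u = Add(2, Mul(-1, Pow(Add(4, 3), 2))) = Add(2, Mul(-1, Pow(7, 2))) = Add(2, Mul(-1, 49)) = Add(2, -49) = -47)
Function('H')(h, f) = Add(9, Mul(-1, h, Add(1, h))) (Function('H')(h, f) = Add(9, Mul(-1, Mul(Add(1, h), h))) = Add(9, Mul(-1, Mul(h, Add(1, h)))) = Add(9, Mul(-1, h, Add(1, h))))
Mul(Mul(-27, 2), Function('H')(u, 5)) = Mul(Mul(-27, 2), Add(9, Mul(-1, -47), Mul(-1, Pow(-47, 2)))) = Mul(-54, Add(9, 47, Mul(-1, 2209))) = Mul(-54, Add(9, 47, -2209)) = Mul(-54, -2153) = 116262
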